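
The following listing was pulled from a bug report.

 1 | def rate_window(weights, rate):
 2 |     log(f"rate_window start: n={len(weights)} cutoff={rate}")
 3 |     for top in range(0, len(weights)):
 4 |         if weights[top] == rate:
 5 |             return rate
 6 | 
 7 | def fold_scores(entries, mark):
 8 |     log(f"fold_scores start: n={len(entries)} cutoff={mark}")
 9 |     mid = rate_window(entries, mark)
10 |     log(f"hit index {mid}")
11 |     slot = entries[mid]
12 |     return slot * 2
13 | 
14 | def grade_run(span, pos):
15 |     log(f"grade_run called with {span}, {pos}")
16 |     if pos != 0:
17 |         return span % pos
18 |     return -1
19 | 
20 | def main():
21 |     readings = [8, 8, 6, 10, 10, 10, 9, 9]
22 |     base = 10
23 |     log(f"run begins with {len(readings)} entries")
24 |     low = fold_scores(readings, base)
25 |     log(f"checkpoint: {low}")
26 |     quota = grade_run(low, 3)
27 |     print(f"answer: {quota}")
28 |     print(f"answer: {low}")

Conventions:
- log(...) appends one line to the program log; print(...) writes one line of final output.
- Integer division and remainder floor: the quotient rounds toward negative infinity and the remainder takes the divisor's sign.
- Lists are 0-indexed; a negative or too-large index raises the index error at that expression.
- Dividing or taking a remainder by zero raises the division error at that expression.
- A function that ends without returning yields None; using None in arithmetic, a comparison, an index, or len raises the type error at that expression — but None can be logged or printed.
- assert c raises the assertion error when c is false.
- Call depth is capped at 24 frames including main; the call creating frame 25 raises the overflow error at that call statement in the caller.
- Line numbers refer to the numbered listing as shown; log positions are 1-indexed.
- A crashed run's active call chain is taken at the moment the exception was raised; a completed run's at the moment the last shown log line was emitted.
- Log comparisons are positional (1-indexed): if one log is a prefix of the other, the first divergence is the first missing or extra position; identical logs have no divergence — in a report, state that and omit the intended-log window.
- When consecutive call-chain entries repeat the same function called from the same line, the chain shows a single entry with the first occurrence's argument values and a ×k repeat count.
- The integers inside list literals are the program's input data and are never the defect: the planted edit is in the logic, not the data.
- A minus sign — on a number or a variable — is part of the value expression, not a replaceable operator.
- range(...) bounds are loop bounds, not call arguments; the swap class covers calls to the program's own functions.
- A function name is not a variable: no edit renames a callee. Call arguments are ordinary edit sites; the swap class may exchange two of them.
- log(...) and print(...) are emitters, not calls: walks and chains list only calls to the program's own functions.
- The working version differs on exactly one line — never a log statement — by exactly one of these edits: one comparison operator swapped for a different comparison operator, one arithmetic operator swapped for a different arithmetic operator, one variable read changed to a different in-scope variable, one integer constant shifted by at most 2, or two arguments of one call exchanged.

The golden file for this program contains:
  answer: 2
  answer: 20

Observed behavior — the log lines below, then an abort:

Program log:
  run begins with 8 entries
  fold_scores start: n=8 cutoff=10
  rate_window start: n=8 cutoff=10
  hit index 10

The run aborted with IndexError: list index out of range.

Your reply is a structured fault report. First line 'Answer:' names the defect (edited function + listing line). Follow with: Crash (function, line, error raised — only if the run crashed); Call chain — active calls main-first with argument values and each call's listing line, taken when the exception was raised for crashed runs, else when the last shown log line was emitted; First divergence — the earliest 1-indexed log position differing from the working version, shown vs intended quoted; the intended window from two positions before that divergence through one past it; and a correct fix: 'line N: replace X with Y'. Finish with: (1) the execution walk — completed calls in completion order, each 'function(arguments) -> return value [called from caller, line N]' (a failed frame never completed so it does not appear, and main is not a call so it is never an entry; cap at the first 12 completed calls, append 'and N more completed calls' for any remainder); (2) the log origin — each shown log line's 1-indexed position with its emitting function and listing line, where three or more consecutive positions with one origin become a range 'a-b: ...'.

Answer: the defect is in rate_window at line 5.
Key fact: At log position 4 the runs split — shown 'hit index 10', but the working version logs 'hit index 3'.
Crash: fold_scores, line 11, IndexError.
Call chain: main -> fold_scores([8, 8, 6, 10, 10, 10, 9, 9], 10) (called at line 24).
First divergence: position 4 — shown 'hit index 10', intended 'hit index 3'.
Intended log window:
  2: fold_scores start: n=8 cutoff=10
  3: rate_window start: n=8 cutoff=10
  4: hit index 3
  5: checkpoint: 20
Execution walk:
  rate_window([8, 8, 6, 10, 10, 10, 9, 9], 10) -> 10  [called from fold_scores, line 9]
Log origins:
  1: logged in main at line 23
  2: logged in fold_scores at line 8
  3: logged in rate_window at line 2
  4: logged in fold_scores at line 10
A correct fix: line 5: replace `rate` with `top`.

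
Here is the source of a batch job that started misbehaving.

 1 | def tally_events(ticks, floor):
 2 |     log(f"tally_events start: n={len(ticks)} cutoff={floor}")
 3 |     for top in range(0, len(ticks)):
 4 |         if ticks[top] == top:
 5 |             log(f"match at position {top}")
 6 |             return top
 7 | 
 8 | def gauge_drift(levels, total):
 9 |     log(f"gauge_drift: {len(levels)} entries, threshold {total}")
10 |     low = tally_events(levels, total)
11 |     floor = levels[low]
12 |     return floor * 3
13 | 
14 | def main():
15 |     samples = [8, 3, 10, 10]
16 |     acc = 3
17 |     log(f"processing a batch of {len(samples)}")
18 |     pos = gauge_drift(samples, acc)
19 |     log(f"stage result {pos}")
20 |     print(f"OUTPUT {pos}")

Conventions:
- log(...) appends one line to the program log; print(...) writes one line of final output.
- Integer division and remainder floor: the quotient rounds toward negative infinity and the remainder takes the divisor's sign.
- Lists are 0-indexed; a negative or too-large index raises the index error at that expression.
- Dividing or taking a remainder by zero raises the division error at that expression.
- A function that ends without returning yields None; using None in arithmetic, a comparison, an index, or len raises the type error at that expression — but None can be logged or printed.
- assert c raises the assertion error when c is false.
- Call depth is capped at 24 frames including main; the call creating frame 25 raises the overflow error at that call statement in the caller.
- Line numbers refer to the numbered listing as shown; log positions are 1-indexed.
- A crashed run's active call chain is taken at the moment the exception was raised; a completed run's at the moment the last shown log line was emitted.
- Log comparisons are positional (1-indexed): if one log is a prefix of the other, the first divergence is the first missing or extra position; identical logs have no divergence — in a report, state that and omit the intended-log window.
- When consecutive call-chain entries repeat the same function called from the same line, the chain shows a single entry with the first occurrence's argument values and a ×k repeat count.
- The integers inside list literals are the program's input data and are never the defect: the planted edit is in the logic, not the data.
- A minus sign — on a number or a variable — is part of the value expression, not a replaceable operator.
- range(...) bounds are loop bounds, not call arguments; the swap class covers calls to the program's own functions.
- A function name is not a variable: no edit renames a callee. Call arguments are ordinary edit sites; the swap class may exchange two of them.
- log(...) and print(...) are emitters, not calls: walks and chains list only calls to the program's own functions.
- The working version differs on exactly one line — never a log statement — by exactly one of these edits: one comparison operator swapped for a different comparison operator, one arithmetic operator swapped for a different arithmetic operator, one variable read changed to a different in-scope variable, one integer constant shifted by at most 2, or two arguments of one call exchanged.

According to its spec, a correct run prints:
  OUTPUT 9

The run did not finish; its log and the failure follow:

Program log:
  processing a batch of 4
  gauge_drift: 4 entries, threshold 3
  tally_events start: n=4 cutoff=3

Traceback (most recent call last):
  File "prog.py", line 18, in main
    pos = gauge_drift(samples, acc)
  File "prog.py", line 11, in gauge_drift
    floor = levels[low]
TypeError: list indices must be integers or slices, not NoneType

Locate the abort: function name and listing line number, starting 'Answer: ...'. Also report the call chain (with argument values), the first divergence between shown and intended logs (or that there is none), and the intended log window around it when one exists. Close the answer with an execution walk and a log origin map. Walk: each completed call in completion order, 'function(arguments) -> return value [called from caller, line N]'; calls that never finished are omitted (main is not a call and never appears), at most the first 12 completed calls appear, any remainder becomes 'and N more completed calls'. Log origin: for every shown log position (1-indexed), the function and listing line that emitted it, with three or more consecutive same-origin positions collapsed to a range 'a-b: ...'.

Answer: the error was raised in gauge_drift, line 11.
Key fact: The log ends early — 3 lines, where the working version next logs 'match at position 1'.
Call chain: main -> gauge_drift([8, 3, 10, 10], 3) (called at line 18).
First divergence: position 4 — after 3 matching lines the faulty run goes silent; intended next line 'match at position 1'.
Intended log window:
  2: gauge_drift: 4 entries, threshold 3
  3: tally_events start: n=4 cutoff=3
  4: match at position 1
  5: stage result 9
Execution walk:
  tally_events([8, 3, 10, 10], 3) -> None  [called from gauge_drift, line 10]
Log line origins:
  1 — main, line 17
  2 — gauge_drift, line 9
  3 — tally_events, line 2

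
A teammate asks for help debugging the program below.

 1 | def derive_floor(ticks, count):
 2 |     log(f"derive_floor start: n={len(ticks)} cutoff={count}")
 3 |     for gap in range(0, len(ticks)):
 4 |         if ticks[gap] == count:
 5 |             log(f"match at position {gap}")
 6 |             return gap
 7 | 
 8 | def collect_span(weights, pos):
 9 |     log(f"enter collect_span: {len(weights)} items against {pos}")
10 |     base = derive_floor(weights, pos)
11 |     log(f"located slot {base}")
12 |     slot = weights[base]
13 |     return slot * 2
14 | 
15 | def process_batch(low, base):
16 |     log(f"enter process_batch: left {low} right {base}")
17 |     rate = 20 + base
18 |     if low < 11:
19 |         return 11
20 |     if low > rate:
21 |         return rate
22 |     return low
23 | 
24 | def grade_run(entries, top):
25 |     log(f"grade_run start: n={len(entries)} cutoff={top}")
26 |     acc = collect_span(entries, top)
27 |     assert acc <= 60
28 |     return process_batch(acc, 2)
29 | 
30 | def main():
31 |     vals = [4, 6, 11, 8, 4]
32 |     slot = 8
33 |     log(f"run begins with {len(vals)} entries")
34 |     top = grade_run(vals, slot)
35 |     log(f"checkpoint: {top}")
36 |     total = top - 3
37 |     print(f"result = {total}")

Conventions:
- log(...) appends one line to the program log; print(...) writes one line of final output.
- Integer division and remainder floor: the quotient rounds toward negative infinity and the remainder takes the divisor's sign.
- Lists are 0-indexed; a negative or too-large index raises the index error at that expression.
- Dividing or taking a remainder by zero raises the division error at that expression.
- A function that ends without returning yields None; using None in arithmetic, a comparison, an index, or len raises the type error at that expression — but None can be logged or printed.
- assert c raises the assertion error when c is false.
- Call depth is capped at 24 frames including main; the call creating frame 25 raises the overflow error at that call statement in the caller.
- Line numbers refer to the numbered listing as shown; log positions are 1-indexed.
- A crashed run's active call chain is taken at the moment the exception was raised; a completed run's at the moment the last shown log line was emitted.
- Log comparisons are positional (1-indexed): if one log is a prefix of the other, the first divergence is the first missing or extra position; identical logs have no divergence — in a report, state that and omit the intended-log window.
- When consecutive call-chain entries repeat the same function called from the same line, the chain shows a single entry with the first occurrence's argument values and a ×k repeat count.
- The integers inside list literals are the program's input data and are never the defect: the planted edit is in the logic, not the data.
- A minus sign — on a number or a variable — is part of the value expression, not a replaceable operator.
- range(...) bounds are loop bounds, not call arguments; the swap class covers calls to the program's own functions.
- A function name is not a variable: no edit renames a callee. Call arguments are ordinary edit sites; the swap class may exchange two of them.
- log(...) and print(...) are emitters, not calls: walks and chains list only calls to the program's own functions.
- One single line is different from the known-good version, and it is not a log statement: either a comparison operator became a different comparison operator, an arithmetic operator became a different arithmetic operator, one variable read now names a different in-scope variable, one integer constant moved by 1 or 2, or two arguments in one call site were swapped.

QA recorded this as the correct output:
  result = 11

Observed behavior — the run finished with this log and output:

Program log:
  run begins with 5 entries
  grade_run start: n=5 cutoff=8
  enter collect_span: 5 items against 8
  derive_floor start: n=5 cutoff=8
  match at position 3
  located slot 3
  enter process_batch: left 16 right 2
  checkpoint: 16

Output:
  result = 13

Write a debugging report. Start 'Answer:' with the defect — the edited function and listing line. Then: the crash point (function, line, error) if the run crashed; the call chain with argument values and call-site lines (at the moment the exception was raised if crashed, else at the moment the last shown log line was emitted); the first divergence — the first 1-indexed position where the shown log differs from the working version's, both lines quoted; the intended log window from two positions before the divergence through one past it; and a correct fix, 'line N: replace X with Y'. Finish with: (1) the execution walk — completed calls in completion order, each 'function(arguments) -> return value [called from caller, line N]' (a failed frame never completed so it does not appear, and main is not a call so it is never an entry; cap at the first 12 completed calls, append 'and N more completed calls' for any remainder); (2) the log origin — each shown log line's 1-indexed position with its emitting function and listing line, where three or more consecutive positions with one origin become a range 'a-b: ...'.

Answer: the defect is in main at line 36.
The tell: No log line changed; the fault shows up purely in the output.
Call chain: main.
First divergence: there is none — every log position agrees.
Execution walk:
  derive_floor([4, 6, 11, 8, 4], 8) -> 3  [called from collect_span, line 10]
  collect_span([4, 6, 11, 8, 4], 8) -> 16  [called from grade_run, line 26]
  process_batch(16, 2) -> 16  [called from grade_run, line 28]
  grade_run([4, 6, 11, 8, 4], 8) -> 16  [called from main, line 34]
Log origins:
  1: emitted by main (line 33)
  2: emitted by grade_run (line 25)
  3: emitted by collect_span (line 9)
  4: emitted by derive_floor (line 2)
  5: emitted by derive_floor (line 5)
  6: emitted by collect_span (line 11)
  7: emitted by process_batch (line 16)
  8: emitted by main (line 35)
A correct fix: line 36: replace `3` with `5`.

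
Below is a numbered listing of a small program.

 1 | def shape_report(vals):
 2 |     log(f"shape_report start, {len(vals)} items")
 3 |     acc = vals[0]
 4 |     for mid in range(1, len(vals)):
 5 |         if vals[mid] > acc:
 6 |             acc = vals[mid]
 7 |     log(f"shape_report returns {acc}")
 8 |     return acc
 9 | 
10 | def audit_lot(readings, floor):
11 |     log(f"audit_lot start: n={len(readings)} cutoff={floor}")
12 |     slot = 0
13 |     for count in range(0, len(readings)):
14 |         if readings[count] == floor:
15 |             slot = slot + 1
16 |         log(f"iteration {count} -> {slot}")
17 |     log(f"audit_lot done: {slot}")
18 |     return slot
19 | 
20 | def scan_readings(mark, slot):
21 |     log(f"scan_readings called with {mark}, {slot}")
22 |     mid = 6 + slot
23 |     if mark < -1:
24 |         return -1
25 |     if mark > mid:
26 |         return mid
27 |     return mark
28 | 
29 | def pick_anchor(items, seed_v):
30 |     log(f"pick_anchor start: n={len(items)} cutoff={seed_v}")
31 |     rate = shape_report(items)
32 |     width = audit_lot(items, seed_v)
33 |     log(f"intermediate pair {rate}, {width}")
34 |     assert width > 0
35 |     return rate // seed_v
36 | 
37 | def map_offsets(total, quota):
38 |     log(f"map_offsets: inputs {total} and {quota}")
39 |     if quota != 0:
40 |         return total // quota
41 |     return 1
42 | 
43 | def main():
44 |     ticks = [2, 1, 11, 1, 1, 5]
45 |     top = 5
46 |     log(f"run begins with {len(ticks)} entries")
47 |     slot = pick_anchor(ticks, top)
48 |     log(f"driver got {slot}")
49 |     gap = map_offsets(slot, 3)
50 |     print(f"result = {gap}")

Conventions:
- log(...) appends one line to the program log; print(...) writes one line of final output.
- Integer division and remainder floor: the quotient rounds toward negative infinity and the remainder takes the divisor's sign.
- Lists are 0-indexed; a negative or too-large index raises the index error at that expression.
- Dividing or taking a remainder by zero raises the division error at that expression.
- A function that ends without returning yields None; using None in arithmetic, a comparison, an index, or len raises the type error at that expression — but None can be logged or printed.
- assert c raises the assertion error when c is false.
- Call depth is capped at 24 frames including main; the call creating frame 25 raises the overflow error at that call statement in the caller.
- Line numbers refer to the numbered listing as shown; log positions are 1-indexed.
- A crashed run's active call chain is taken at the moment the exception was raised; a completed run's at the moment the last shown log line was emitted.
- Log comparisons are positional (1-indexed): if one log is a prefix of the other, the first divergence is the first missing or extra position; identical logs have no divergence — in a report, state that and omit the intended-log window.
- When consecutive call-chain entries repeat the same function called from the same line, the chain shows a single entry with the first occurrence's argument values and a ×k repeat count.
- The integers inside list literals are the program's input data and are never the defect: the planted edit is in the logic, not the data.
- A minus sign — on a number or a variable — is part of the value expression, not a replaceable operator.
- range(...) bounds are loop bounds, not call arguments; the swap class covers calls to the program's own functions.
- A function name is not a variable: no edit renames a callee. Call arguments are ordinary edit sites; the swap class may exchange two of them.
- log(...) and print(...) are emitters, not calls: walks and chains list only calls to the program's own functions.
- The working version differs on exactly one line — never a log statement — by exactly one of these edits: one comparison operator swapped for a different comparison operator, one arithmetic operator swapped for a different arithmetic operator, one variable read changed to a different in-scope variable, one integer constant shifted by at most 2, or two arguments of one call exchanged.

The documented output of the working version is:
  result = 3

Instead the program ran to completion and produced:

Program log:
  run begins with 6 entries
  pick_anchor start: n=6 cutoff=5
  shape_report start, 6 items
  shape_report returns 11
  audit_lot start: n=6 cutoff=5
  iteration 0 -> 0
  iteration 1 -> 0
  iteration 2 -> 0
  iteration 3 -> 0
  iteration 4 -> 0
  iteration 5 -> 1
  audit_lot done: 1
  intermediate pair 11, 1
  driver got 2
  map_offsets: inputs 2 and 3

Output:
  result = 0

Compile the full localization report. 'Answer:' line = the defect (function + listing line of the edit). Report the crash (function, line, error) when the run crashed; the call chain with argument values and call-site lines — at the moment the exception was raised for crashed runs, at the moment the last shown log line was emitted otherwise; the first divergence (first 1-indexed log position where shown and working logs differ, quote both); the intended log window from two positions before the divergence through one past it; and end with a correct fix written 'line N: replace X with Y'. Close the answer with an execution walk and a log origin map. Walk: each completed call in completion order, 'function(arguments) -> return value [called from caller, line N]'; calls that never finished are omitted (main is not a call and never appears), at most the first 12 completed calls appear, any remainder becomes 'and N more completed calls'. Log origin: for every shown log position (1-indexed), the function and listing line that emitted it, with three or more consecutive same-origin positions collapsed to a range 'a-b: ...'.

Answer: the defect is in pick_anchor at line 35.
Core observation: Log line 14 is where behavior first shows: 'driver got 2' appears instead of 'driver got 11'.
Call chain: main -> map_offsets(2, 3) (called at line 49).
First divergence: position 14 — shown 'driver got 2', intended 'driver got 11'.
Intended log window:
  12: audit_lot done: 1
  13: intermediate pair 11, 1
  14: driver got 11
  15: map_offsets: inputs 11 and 3
Execution walk:
  shape_report([2, 1, 11, 1, 1, 5]) -> 11  [called from pick_anchor, line 31]
  audit_lot([2, 1, 11, 1, 1, 5], 5) -> 1  [called from pick_anchor, line 32]
  pick_anchor([2, 1, 11, 1, 1, 5], 5) -> 2  [called from main, line 47]
  map_offsets(2, 3) -> 0  [called from main, line 49]
Log origins:
  1: from main, line 46
  2: from pick_anchor, line 30
  3: from shape_report, line 2
  4: from shape_report, line 7
  5: from audit_lot, line 11
  6-11: from audit_lot, line 16
  12: from audit_lot, line 17
  13: from pick_anchor, line 33
  14: from main, line 48
  15: from map_offsets, line 38
A correct fix: line 35: replace `seed_v` with `width`.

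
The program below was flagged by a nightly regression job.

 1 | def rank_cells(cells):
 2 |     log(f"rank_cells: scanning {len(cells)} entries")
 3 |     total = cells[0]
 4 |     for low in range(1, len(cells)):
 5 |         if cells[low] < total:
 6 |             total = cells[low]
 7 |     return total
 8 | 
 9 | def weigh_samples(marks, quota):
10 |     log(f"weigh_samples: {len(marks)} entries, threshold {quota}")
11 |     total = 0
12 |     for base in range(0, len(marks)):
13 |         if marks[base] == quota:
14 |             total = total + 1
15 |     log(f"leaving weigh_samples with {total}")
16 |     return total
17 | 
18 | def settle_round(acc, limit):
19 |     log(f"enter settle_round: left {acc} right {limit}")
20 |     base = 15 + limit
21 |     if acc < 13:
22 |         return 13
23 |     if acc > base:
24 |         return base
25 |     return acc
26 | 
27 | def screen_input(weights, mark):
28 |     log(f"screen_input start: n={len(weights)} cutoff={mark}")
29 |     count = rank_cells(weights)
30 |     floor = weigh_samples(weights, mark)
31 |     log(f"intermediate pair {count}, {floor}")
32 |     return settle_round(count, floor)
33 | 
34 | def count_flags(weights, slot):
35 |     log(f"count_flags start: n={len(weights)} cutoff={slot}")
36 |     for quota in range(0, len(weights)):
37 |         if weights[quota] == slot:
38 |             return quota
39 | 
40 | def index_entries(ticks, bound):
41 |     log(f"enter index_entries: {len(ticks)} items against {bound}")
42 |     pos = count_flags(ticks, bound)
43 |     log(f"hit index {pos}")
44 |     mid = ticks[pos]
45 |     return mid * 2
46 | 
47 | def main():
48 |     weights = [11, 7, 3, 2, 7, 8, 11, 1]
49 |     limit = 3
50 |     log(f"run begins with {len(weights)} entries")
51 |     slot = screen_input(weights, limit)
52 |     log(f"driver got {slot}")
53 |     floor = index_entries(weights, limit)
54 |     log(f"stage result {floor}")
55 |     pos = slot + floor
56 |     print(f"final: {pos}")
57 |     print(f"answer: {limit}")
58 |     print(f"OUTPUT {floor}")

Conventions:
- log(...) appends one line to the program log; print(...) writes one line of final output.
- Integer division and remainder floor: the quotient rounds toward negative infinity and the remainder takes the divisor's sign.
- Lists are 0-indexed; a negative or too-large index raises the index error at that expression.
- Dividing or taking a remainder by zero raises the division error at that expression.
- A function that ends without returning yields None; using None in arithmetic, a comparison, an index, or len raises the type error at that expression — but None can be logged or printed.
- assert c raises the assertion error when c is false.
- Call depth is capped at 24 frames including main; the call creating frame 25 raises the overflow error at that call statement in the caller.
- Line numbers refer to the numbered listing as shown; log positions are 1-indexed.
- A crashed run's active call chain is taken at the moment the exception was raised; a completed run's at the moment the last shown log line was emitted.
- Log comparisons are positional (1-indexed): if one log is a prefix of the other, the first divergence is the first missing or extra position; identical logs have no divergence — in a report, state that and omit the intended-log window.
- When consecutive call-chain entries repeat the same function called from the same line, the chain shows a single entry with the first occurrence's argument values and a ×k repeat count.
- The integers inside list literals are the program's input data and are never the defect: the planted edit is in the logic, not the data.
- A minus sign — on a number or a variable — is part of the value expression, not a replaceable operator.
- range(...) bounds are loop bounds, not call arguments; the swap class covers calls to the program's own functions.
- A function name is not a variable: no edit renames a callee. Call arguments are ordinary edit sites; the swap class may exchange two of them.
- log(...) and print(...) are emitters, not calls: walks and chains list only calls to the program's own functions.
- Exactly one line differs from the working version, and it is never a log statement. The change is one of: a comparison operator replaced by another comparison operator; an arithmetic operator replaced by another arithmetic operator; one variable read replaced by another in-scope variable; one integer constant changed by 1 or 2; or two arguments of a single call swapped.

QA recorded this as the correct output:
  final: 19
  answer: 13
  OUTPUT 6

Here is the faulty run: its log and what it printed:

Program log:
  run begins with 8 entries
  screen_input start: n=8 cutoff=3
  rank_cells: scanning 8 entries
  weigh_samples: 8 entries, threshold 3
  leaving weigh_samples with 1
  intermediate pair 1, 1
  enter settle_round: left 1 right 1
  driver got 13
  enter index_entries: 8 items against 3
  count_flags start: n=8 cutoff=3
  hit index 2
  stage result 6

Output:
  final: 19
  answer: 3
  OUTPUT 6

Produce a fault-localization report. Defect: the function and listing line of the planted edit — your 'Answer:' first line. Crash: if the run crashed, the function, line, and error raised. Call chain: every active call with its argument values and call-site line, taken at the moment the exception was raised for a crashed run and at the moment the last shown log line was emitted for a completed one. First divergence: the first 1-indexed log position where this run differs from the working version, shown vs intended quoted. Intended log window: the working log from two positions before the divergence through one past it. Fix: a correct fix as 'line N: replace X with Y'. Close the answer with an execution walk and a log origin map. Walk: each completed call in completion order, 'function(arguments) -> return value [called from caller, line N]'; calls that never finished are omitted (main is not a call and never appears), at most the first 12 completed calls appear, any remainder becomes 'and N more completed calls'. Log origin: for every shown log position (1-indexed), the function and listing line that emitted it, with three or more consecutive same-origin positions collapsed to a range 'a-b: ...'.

Answer: the defect is in main at line 57.
The tell: Nothing in the log betrays the bug — only the output does.
Call chain: main.
First divergence: none — the logs agree in full.
Execution walk:
  rank_cells([11, 7, 3, 2, 7, 8, 11, 1]) -> 1  [called from screen_input, line 29]
  weigh_samples([11, 7, 3, 2, 7, 8, 11, 1], 3) -> 1  [called from screen_input, line 30]
  settle_round(1, 1) -> 13  [called from screen_input, line 32]
  screen_input([11, 7, 3, 2, 7, 8, 11, 1], 3) -> 13  [called from main, line 51]
  count_flags([11, 7, 3, 2, 7, 8, 11, 1], 3) -> 2  [called from index_entries, line 42]
  index_entries([11, 7, 3, 2, 7, 8, 11, 1], 3) -> 6  [called from main, line 53]
Log origins:
  1: from main, line 50
  2: from screen_input, line 28
  3: from rank_cells, line 2
  4: from weigh_samples, line 10
  5: from weigh_samples, line 15
  6: from screen_input, line 31
  7: from settle_round, line 19
  8: from main, line 52
  9: from index_entries, line 41
  10: from count_flags, line 35
  11: from index_entries, line 43
  12: from main, line 54
A correct fix: line 57: replace `limit` with `slot`.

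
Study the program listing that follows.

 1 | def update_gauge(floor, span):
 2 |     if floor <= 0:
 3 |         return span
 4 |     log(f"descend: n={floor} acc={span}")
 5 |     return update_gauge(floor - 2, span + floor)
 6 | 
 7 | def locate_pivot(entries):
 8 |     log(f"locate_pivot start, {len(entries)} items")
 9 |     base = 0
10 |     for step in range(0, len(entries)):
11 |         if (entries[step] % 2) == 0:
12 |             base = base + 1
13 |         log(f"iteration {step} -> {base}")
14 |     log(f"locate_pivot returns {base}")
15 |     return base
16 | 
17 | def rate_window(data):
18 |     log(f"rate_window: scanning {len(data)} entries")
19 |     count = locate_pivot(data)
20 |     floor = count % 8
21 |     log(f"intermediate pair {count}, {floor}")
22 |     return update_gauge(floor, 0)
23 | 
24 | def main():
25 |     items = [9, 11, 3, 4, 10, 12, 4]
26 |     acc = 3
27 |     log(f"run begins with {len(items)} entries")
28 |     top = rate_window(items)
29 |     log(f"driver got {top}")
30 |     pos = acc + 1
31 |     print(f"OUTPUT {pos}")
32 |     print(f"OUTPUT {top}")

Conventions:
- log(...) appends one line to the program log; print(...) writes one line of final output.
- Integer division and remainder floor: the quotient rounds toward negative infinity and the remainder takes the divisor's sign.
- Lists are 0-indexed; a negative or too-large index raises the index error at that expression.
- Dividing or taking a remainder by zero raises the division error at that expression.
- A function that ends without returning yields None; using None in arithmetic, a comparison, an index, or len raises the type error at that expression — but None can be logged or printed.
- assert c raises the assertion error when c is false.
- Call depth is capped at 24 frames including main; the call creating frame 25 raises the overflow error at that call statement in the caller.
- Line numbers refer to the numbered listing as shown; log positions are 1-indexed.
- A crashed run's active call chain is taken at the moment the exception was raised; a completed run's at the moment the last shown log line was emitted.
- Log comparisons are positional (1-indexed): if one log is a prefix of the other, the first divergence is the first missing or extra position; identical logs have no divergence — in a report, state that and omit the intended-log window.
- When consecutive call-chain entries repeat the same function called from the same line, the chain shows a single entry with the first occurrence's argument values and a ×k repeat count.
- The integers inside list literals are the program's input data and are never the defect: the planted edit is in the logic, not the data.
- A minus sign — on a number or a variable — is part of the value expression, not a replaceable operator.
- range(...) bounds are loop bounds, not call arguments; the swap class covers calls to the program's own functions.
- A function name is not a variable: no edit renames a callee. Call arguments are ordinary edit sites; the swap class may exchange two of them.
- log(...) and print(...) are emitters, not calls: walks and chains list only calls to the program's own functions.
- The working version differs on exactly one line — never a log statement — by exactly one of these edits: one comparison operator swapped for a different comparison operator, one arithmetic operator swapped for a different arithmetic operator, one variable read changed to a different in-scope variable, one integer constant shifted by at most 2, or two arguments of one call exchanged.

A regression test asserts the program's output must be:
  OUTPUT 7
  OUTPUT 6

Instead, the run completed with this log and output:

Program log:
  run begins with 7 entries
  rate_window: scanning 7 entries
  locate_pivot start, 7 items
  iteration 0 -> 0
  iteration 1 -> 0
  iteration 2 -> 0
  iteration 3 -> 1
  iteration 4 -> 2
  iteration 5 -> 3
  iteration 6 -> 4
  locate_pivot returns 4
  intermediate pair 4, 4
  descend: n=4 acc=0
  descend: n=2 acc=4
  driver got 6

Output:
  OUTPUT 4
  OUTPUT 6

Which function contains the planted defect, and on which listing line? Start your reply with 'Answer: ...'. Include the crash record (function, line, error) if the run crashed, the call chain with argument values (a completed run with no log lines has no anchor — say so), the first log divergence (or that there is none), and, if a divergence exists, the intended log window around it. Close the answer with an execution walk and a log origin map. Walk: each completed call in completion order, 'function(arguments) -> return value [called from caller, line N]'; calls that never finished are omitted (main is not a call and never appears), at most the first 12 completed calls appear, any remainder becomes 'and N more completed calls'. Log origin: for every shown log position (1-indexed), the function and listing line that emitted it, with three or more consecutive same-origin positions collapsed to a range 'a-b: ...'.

Answer: the defect is in main at line 30.
Core observation: The logs agree in full; only the final output differs.
Call chain: main.
First divergence: none (the log streams are identical).
Execution walk:
  locate_pivot([9, 11, 3, 4, 10, 12, 4]) -> 4  [called from rate_window, line 19]
  update_gauge(0, 6) -> 6  [called from update_gauge, line 5]
  update_gauge(2, 4) -> 6  [called from update_gauge, line 5]
  update_gauge(4, 0) -> 6  [called from rate_window, line 22]
  rate_window([9, 11, 3, 4, 10, 12, 4]) -> 6  [called from main, line 28]
Log origin:
  1: logged in main at line 27
  2: logged in rate_window at line 18
  3: logged in locate_pivot at line 8
  4-10: logged in locate_pivot at line 13
  11: logged in locate_pivot at line 14
  12: logged in rate_window at line 21
  13: logged in update_gauge at line 4
  14: logged in update_gauge at line 4
  15: logged in main at line 29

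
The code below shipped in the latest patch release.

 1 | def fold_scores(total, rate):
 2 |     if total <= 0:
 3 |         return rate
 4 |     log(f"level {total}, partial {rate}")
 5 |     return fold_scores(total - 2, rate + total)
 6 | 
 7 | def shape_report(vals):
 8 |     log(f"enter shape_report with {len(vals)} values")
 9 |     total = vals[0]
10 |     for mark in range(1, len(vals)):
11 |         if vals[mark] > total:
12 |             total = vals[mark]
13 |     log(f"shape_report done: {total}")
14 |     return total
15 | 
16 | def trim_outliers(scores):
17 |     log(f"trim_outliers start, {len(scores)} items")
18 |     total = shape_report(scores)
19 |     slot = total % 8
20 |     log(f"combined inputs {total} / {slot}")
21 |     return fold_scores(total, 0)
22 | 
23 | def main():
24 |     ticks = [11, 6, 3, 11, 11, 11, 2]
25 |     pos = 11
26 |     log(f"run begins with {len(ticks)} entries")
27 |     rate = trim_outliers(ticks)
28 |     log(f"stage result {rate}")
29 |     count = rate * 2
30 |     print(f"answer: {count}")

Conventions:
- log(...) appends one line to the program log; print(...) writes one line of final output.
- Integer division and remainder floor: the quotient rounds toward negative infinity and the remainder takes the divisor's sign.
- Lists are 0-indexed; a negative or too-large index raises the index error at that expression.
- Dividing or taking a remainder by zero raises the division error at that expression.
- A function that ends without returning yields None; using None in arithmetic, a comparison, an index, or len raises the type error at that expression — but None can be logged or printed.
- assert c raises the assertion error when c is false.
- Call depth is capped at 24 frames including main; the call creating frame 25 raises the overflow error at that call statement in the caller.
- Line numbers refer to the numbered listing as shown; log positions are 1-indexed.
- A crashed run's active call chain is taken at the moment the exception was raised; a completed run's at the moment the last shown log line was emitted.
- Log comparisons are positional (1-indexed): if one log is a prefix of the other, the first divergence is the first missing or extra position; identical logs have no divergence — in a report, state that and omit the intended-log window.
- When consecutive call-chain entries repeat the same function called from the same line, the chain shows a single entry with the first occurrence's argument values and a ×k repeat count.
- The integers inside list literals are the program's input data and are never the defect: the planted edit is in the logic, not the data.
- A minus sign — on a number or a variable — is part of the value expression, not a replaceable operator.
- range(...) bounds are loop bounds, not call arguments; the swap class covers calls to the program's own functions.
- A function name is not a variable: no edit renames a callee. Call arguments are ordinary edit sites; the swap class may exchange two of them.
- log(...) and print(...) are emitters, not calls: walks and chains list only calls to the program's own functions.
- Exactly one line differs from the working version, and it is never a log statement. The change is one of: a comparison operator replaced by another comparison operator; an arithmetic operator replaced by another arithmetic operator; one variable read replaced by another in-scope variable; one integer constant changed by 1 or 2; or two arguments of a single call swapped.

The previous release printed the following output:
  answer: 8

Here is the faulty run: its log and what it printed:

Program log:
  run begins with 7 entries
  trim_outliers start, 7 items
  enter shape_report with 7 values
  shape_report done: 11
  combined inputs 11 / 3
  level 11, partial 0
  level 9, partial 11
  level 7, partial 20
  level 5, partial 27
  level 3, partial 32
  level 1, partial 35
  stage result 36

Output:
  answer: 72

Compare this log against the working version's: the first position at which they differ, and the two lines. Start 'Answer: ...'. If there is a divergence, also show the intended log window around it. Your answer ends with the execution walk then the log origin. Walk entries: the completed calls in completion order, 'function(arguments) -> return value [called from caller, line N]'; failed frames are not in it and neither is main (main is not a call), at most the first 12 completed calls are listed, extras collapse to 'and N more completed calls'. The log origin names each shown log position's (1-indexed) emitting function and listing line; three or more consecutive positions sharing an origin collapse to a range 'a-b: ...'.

Answer: position 6 — shown 'level 11, partial 0', intended 'level 3, partial 0'.
Intended log window:
  4: shape_report done: 11
  5: combined inputs 11 / 3
  6: level 3, partial 0
  7: level 1, partial 3
Execution walk:
  shape_report([11, 6, 3, 11, 11, 11, 2]) -> 11  [called from trim_outliers, line 18]
  fold_scores(-1, 36) -> 36  [called from fold_scores, line 5]
  fold_scores(1, 35) -> 36  [called from fold_scores, line 5]
  fold_scores(3, 32) -> 36  [called from fold_scores, line 5]
  fold_scores(5, 27) -> 36  [called from fold_scores, line 5]
  fold_scores(7, 20) -> 36  [called from fold_scores, line 5]
  fold_scores(9, 11) -> 36  [called from fold_scores, line 5]
  fold_scores(11, 0) -> 36  [called from trim_outliers, line 21]
  trim_outliers([11, 6, 3, 11, 11, 11, 2]) -> 36  [called from main, line 27]
Log origins:
  1: emitted by main (line 26)
  2: emitted by trim_outliers (line 17)
  3: emitted by shape_report (line 8)
  4: emitted by shape_report (line 13)
  5: emitted by trim_outliers (line 20)
  6-11: emitted by fold_scores (line 4)
  12: emitted by main (line 28)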